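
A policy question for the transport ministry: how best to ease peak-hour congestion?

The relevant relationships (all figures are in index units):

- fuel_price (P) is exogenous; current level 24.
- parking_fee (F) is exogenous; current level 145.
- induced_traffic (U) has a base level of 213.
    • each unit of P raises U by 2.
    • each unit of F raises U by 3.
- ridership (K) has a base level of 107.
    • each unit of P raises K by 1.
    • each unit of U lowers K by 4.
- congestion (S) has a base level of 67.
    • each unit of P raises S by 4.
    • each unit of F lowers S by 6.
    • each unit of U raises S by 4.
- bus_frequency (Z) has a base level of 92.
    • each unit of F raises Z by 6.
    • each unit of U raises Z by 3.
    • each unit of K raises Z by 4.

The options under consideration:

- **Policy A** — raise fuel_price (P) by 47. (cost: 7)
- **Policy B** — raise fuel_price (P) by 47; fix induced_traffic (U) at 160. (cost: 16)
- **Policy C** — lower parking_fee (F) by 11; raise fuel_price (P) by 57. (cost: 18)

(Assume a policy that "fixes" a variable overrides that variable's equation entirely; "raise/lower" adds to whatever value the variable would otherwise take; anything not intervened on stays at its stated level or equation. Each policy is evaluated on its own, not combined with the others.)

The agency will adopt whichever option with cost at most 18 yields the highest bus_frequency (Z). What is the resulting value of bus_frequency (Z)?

-406

Policy A (P + 47):
  P = 24 + 47 = 71
  F = 145
  U = 213 + 2·71 + 3·145 = 790
  K = 107 + 71 − 4·790 = -2982
  Z = 92 + 6·145 + 3·790 + 4·(-2982) = -8596
Policy B (P + 47, U := 160):
  P = 24 + 47 = 71
  F = 145
  U = 160
  K = 107 + 71 − 4·160 = -462
  Z = 92 + 6·145 + 3·160 + 4·(-462) = -406
Policy C (F − 11, P + 57):
  P = 24 + 57 = 81
  F = 145 − 11 = 134
  U = 213 + 2·81 + 3·134 = 777
  K = 107 + 81 − 4·777 = -2920
  Z = 92 + 6·134 + 3·777 + 4·(-2920) = -8453
Comparing — Policy A: Z=-8596, Policy B: Z=-406, Policy C: Z=-8453. Highest is -406 (Policy B).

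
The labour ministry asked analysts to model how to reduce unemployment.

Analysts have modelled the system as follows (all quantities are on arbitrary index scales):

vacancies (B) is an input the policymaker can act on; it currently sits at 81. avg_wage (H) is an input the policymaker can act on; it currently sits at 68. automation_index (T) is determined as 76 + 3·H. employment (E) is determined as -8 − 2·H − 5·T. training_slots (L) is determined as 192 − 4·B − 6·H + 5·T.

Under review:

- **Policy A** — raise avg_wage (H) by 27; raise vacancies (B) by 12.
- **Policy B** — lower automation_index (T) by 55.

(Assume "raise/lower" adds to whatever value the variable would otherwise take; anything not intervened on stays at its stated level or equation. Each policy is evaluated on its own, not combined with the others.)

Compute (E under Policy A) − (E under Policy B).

-734

Policy A (H + 27, B + 12):
  H = 68 + 27 = 95
  T = 76 + 3·95 = 361
  E = -8 − 2·95 − 5·361 = -2003
Policy B (T − 55):
  H = 68
  T = 76 + 3·68 (−55 from intervention) = 225
  E = -8 − 2·68 − 5·225 = -1269
E: -2003 − (-1269) = -734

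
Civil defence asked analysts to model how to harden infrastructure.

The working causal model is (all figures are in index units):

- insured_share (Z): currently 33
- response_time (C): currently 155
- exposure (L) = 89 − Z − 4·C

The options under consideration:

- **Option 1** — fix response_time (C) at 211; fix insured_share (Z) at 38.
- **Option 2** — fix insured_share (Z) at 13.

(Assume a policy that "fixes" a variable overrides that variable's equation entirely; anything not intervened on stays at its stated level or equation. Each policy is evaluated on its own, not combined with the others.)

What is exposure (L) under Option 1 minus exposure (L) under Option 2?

-249

Option 1 (C := 211, Z := 38):
  Z = 38
  C = 211
  L = 89 − 38 − 4·211 = -793
Option 2 (Z := 13):
  Z = 13
  C = 155
  L = 89 − 13 − 4·155 = -544
L: -793 − (-544) = -249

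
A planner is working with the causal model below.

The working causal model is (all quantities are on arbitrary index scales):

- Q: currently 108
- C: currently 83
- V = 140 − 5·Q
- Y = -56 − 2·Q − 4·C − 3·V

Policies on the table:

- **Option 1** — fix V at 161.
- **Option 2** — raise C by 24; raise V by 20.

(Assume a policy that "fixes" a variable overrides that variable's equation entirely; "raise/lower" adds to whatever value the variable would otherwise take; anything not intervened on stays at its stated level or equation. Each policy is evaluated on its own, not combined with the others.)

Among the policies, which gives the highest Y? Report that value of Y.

440

Option 1 (V := 161):
  Q = 108
  C = 83
  V = 161
  Y = -56 − 2·108 − 4·83 − 3·161 = -1087
Option 2 (C + 24, V + 20):
  Q = 108
  C = 83 + 24 = 107
  V = 140 − 5·108 (+20 from intervention) = -380
  Y = -56 − 2·108 − 4·107 − 3·(-380) = 440
Comparing — Option 1: Y=-1087, Option 2: Y=440. Highest is 440 (Option 2).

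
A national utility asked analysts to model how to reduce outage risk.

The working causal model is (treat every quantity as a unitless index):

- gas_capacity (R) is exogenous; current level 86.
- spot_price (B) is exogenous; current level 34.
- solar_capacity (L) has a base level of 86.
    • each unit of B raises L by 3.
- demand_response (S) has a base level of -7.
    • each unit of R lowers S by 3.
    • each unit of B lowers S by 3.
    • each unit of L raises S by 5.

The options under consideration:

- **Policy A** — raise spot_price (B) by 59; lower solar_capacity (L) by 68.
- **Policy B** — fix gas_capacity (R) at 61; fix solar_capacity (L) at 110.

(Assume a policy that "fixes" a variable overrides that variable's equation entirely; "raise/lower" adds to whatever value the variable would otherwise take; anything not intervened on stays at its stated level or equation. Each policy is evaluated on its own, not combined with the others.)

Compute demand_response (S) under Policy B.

258

Policy B (R := 61, L := 110):
  R = 61
  B = 34
  L = 110
  S = -7 − 3·61 − 3·34 + 5·110 = 258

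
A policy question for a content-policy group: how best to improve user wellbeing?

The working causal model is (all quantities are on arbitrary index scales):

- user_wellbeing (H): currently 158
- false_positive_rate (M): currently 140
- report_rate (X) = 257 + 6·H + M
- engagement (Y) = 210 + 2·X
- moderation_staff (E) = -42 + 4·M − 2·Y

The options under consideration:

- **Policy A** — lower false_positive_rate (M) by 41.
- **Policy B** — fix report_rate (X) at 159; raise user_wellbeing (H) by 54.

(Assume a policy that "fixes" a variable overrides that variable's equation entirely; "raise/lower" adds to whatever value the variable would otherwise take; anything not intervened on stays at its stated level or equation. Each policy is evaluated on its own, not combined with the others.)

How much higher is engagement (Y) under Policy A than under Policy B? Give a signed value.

2290

Policy A (M − 41):
  H = 158
  M = 140 − 41 = 99
  X = 257 + 6·158 + 99 = 1304
  Y = 210 + 2·1304 = 2818
Policy B (X := 159, H + 54):
  H = 158 + 54 = 212
  M = 140
  X = 159
  Y = 210 + 2·159 = 528
Y: 2818 − 528 = 2290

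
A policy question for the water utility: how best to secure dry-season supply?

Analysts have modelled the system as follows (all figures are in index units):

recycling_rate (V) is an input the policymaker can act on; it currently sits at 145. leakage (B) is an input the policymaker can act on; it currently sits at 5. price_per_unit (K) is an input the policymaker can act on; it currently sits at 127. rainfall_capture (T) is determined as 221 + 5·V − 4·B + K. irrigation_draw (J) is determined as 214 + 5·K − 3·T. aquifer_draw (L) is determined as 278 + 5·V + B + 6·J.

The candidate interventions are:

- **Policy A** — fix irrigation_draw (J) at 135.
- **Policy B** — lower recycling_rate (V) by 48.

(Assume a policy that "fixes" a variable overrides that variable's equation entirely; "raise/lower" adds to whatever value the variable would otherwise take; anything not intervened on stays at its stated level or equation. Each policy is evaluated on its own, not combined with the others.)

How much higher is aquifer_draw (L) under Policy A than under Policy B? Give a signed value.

Policy A (J := 135):
  V = 145
  B = 5
  K = 127
  T = 221 + 5·145 − 4·5 + 127 = 1053
  J = 135
  L = 278 + 5·145 + 5 + 6·135 = 1818
Policy B (V − 48):
  V = 145 − 48 = 97
  B = 5
  K = 127
  T = 221 + 5·97 − 4·5 + 127 = 813
  J = 214 + 5·127 − 3·813 = -1590
  L = 278 + 5·97 + 5 + 6·(-1590) = -8772
L: 1818 − (-8772) = 10590

10590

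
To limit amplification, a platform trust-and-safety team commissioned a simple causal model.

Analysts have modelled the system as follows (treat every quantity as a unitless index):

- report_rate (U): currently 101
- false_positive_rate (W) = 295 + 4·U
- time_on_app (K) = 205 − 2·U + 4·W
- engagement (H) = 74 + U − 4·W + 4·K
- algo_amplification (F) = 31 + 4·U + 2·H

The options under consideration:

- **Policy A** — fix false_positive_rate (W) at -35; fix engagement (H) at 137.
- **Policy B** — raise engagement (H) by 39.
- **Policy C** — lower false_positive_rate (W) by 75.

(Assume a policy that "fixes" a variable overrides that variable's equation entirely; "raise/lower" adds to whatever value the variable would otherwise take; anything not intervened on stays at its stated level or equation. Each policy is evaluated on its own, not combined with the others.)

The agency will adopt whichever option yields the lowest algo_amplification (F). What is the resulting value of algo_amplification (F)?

709

Policy A (W := -35, H := 137):
  U = 101
  W = -35
  K = 205 − 2·101 + 4·(-35) = -137
  H = 137
  F = 31 + 4·101 + 2·137 = 709
Policy B (H + 39):
  U = 101
  W = 295 + 4·101 = 699
  K = 205 − 2·101 + 4·699 = 2799
  H = 74 + 101 − 4·699 + 4·2799 (+39 from intervention) = 8614
  F = 31 + 4·101 + 2·8614 = 17663
Policy C (W − 75):
  U = 101
  W = 295 + 4·101 (−75 from intervention) = 624
  K = 205 − 2·101 + 4·624 = 2499
  H = 74 + 101 − 4·624 + 4·2499 = 7675
  F = 31 + 4·101 + 2·7675 = 15785
Comparing — Policy A: F=709, Policy B: F=17663, Policy C: F=15785. Lowest is 709 (Policy A).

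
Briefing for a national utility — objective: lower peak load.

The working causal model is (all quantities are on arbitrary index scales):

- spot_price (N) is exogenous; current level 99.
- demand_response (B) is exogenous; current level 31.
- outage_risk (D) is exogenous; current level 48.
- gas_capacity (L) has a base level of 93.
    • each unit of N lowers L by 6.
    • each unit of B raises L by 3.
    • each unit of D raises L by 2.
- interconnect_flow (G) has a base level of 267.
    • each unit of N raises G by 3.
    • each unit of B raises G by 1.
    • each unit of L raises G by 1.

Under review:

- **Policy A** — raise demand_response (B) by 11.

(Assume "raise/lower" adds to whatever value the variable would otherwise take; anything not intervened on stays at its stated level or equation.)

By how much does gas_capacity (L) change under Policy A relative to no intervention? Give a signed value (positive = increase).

Baseline:
  N = 99
  B = 31
  D = 48
  L = 93 − 6·99 + 3·31 + 2·48 = -312
Policy A (B + 11):
  N = 99
  B = 31 + 11 = 42
  D = 48
  L = 93 − 6·99 + 3·42 + 2·48 = -279
Change in L: -279 − (-312) = 33

33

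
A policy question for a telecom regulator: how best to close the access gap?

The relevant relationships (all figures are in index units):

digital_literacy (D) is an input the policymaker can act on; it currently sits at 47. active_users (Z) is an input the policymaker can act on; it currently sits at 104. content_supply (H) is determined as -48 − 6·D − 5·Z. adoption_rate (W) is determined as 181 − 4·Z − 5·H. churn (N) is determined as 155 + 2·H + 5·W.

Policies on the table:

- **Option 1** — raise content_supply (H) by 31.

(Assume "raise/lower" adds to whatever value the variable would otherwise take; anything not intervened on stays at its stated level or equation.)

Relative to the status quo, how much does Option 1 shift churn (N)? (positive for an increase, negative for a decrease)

-713

Baseline:
  D = 47
  Z = 104
  H = -48 − 6·47 − 5·104 = -850
  W = 181 − 4·104 − 5·(-850) = 4015
  N = 155 + 2·(-850) + 5·4015 = 18530
Option 1 (H + 31):
  D = 47
  Z = 104
  H = -48 − 6·47 − 5·104 (+31 from intervention) = -819
  W = 181 − 4·104 − 5·(-819) = 3860
  N = 155 + 2·(-819) + 5·3860 = 17817
Change in N: 17817 − 18530 = -713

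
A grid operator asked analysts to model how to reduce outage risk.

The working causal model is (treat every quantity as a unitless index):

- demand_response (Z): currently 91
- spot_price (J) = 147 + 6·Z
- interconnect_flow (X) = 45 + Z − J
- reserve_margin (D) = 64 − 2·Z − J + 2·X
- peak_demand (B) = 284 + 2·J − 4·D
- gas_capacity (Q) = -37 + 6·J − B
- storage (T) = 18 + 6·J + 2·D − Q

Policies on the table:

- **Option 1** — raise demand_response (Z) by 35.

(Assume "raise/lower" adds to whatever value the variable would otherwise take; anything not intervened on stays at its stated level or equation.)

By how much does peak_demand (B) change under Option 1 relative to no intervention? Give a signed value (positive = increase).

Baseline:
  Z = 91
  J = 147 + 6·91 = 693
  X = 45 + 91 − 693 = -557
  D = 64 − 2·91 − 693 + 2·(-557) = -1925
  B = 284 + 2·693 − 4·(-1925) = 9370
Option 1 (Z + 35):
  Z = 91 + 35 = 126
  J = 147 + 6·126 = 903
  X = 45 + 126 − 903 = -732
  D = 64 − 2·126 − 903 + 2·(-732) = -2555
  B = 284 + 2·903 − 4·(-2555) = 12310
Change in B: 12310 − 9370 = 2940

2940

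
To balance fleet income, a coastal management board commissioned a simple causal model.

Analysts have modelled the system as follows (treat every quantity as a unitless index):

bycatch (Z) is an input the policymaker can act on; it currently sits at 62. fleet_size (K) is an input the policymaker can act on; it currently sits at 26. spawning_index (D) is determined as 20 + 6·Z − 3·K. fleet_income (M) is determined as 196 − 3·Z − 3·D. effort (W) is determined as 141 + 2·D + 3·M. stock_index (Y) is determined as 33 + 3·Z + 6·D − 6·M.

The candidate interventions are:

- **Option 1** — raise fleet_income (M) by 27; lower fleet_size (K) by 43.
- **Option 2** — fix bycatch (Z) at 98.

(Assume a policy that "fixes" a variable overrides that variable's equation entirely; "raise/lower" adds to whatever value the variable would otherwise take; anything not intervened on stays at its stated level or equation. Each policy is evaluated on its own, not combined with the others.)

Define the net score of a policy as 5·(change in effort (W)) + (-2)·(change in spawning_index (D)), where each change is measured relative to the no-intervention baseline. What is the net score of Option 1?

-4368

Baseline:
  Z = 62
  K = 26
  D = 20 + 6·62 − 3·26 = 314
  M = 196 − 3·62 − 3·314 = -932
  W = 141 + 2·314 + 3·(-932) = -2027
Option 1 (M + 27, K − 43):
  Z = 62
  K = 26 − 43 = -17
  D = 20 + 6·62 − 3·(-17) = 443
  M = 196 − 3·62 − 3·443 (+27 from intervention) = -1292
  W = 141 + 2·443 + 3·(-1292) = -2849
ΔW = -2849 − (-2027) = -822; ΔD = 443 − 314 = 129
Score = 5·(-822) + (-2)·129 = -4368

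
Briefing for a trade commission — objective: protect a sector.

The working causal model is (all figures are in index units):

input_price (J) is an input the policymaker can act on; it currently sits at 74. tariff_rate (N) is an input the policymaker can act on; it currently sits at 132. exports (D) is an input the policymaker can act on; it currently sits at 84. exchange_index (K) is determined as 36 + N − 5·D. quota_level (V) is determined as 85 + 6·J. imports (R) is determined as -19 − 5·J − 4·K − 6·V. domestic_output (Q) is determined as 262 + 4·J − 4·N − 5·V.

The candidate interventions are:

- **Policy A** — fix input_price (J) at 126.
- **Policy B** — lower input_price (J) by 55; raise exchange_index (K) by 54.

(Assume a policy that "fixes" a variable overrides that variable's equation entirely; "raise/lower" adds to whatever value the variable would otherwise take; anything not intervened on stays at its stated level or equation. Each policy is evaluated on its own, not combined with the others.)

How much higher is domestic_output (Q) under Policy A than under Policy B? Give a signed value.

Policy A (J := 126):
  J = 126
  N = 132
  V = 85 + 6·126 = 841
  Q = 262 + 4·126 − 4·132 − 5·841 = -3967
Policy B (J − 55, K + 54):
  J = 74 − 55 = 19
  N = 132
  V = 85 + 6·19 = 199
  Q = 262 + 4·19 − 4·132 − 5·199 = -1185
Q: -3967 − (-1185) = -2782

-2782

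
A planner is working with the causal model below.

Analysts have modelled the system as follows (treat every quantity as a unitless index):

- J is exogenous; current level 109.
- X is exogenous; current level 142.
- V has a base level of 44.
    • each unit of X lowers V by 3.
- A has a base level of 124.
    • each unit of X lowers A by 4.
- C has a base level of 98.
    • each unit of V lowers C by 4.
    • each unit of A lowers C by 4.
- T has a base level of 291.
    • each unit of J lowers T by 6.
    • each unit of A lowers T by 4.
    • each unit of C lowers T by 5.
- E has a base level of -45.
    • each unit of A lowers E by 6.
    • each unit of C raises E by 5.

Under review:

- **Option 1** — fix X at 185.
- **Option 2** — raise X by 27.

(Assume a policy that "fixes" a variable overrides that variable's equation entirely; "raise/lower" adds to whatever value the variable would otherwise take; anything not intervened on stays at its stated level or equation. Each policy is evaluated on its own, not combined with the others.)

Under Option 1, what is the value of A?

Option 1 (X := 185):
  X = 185
  A = 124 − 4·185 = -616

-616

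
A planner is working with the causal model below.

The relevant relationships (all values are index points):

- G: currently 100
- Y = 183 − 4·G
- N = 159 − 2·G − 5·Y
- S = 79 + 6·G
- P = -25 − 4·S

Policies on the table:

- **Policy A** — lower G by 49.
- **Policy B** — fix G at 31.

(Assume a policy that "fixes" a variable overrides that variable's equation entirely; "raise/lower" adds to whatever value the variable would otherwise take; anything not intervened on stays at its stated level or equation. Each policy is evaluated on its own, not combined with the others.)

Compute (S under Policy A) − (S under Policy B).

120

Policy A (G − 49):
  G = 100 − 49 = 51
  S = 79 + 6·51 = 385
Policy B (G := 31):
  G = 31
  S = 79 + 6·31 = 265
S: 385 − 265 = 120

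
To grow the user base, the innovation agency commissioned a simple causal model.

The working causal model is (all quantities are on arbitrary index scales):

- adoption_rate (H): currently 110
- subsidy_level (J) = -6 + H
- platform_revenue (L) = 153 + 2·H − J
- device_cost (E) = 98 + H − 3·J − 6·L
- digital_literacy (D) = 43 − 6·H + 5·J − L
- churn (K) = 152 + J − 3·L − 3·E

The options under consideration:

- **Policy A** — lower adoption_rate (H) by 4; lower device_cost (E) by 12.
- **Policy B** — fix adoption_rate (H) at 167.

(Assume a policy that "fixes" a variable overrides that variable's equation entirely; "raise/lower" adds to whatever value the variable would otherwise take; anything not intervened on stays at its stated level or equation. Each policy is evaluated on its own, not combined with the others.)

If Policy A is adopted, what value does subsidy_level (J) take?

100

Policy A (H − 4, E − 12):
  H = 110 − 4 = 106
  J = -6 + 106 = 100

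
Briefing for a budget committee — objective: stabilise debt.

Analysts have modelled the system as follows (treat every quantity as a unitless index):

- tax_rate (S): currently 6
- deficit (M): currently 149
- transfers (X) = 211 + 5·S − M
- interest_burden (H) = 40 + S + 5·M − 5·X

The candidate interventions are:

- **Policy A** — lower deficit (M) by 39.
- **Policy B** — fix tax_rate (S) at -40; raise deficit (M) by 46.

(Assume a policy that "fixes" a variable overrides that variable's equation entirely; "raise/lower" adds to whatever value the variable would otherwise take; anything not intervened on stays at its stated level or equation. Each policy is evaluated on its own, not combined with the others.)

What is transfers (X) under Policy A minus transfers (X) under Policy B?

Policy A (M − 39):
  S = 6
  M = 149 − 39 = 110
  X = 211 + 5·6 − 110 = 131
Policy B (S := -40, M + 46):
  S = -40
  M = 149 + 46 = 195
  X = 211 + 5·(-40) − 195 = -184
X: 131 − (-184) = 315

315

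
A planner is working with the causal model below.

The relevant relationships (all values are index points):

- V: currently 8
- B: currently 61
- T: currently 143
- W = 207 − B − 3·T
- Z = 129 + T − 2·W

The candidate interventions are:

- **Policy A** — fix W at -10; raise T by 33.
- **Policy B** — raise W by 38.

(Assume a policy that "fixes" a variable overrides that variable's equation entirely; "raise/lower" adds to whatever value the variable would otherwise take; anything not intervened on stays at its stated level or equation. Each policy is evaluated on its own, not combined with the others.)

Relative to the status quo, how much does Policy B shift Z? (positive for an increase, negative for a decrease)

-76

Baseline:
  B = 61
  T = 143
  W = 207 − 61 − 3·143 = -283
  Z = 129 + 143 − 2·(-283) = 838
Policy B (W + 38):
  B = 61
  T = 143
  W = 207 − 61 − 3·143 (+38 from intervention) = -245
  Z = 129 + 143 − 2·(-245) = 762
Change in Z: 762 − 838 = -76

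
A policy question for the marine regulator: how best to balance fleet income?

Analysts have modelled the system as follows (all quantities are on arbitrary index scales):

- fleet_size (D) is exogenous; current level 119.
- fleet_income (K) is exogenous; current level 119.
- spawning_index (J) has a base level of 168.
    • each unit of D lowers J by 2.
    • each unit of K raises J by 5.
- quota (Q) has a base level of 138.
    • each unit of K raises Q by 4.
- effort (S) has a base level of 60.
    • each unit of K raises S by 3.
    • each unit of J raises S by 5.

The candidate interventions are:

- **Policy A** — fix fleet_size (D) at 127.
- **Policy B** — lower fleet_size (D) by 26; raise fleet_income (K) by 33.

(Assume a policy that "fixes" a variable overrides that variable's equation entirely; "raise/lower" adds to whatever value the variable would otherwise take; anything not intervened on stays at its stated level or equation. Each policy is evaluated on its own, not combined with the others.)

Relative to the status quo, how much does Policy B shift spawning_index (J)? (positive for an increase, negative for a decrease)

Baseline:
  D = 119
  K = 119
  J = 168 − 2·119 + 5·119 = 525
Policy B (D − 26, K + 33):
  D = 119 − 26 = 93
  K = 119 + 33 = 152
  J = 168 − 2·93 + 5·152 = 742
Change in J: 742 − 525 = 217

217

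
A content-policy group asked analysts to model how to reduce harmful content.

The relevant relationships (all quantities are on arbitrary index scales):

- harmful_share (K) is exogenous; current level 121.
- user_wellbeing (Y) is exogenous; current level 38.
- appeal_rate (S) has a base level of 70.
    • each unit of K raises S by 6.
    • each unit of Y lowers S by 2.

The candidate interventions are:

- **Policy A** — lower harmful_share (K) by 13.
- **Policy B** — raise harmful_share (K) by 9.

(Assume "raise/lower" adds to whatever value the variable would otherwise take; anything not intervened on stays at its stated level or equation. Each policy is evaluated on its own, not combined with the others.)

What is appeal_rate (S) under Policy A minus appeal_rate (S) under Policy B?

-132

Policy A (K − 13):
  K = 121 − 13 = 108
  Y = 38
  S = 70 + 6·108 − 2·38 = 642
Policy B (K + 9):
  K = 121 + 9 = 130
  Y = 38
  S = 70 + 6·130 − 2·38 = 774
S: 642 − 774 = -132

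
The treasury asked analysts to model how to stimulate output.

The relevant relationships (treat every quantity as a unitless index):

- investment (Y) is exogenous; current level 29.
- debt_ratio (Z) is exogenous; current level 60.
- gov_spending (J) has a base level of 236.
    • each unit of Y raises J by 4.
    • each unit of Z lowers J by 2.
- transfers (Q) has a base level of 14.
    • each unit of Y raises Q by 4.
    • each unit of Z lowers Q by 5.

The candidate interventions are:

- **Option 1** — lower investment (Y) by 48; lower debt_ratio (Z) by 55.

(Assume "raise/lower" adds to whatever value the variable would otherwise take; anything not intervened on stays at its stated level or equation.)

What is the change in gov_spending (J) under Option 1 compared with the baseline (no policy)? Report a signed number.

-82

Baseline:
  Y = 29
  Z = 60
  J = 236 + 4·29 − 2·60 = 232
Option 1 (Y − 48, Z − 55):
  Y = 29 − 48 = -19
  Z = 60 − 55 = 5
  J = 236 + 4·(-19) − 2·5 = 150
Change in J: 150 − 232 = -82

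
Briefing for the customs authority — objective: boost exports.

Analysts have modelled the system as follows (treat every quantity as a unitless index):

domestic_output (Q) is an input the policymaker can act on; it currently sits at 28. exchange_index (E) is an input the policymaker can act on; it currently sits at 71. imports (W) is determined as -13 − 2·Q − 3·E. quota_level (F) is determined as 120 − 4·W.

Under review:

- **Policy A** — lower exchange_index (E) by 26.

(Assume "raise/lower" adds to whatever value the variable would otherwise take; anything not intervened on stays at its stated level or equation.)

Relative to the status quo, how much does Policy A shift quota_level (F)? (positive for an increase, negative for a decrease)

-312

Baseline:
  Q = 28
  E = 71
  W = -13 − 2·28 − 3·71 = -282
  F = 120 − 4·(-282) = 1248
Policy A (E − 26):
  Q = 28
  E = 71 − 26 = 45
  W = -13 − 2·28 − 3·45 = -204
  F = 120 − 4·(-204) = 936
Change in F: 936 − 1248 = -312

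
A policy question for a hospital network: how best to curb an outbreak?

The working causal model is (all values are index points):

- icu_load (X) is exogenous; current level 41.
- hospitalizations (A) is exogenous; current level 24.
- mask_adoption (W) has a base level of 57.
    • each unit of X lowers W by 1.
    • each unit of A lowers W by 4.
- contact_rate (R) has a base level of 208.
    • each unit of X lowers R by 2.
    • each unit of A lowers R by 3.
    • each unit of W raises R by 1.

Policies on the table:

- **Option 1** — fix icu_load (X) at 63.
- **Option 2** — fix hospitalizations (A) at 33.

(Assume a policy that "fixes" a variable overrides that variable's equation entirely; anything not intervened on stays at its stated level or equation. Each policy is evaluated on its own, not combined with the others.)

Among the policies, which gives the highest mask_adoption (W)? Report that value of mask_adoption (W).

-102

Option 1 (X := 63):
  X = 63
  A = 24
  W = 57 − 63 − 4·24 = -102
Option 2 (A := 33):
  X = 41
  A = 33
  W = 57 − 41 − 4·33 = -116
Comparing — Option 1: W=-102, Option 2: W=-116. Highest is -102 (Option 1).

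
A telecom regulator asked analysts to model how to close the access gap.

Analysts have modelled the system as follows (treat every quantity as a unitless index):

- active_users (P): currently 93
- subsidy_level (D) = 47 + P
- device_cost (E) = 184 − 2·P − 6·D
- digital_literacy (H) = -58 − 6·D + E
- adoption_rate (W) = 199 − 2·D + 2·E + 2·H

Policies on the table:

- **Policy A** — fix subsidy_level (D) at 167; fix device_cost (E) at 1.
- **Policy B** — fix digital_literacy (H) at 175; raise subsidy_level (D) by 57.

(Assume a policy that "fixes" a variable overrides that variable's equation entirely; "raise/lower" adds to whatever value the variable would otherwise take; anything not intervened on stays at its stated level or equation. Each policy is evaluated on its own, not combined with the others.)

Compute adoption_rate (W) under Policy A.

Policy A (D := 167, E := 1):
  P = 93
  D = 167
  E = 1
  H = -58 − 6·167 + 1 = -1059
  W = 199 − 2·167 + 2·1 + 2·(-1059) = -2251

-2251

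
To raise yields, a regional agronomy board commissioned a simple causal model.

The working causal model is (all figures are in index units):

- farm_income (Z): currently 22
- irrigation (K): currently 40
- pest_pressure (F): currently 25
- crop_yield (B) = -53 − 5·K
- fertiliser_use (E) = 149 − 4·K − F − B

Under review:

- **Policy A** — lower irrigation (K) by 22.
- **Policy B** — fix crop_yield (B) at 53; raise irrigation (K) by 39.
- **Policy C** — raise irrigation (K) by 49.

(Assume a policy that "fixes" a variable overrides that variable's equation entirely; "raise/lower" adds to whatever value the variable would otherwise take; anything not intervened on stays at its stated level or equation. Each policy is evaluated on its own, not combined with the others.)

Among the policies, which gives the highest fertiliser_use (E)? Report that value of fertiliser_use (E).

266

Policy A (K − 22):
  K = 40 − 22 = 18
  F = 25
  B = -53 − 5·18 = -143
  E = 149 − 4·18 − 25 − (-143) = 195
Policy B (B := 53, K + 39):
  K = 40 + 39 = 79
  F = 25
  B = 53
  E = 149 − 4·79 − 25 − 53 = -245
Policy C (K + 49):
  K = 40 + 49 = 89
  F = 25
  B = -53 − 5·89 = -498
  E = 149 − 4·89 − 25 − (-498) = 266
Comparing — Policy A: E=195, Policy B: E=-245, Policy C: E=266. Highest is 266 (Policy C).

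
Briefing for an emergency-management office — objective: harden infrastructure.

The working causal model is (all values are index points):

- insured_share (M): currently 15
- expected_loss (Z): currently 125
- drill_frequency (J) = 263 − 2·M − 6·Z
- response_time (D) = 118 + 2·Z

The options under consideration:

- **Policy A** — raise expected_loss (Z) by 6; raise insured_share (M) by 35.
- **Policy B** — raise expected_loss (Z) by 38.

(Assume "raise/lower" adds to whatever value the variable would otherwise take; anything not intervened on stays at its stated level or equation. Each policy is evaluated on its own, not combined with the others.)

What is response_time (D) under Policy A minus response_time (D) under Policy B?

-64

Policy A (Z + 6, M + 35):
  Z = 125 + 6 = 131
  D = 118 + 2·131 = 380
Policy B (Z + 38):
  Z = 125 + 38 = 163
  D = 118 + 2·163 = 444
D: 380 − 444 = -64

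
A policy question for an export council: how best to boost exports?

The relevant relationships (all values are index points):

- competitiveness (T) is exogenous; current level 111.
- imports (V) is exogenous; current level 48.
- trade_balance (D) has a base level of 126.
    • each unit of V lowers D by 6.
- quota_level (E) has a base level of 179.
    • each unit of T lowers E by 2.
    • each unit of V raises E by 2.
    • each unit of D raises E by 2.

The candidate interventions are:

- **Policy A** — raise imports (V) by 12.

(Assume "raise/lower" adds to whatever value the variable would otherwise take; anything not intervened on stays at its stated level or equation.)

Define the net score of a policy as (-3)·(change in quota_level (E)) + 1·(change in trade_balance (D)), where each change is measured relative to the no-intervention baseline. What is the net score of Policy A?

288

Baseline:
  T = 111
  V = 48
  D = 126 − 6·48 = -162
  E = 179 − 2·111 + 2·48 + 2·(-162) = -271
Policy A (V + 12):
  T = 111
  V = 48 + 12 = 60
  D = 126 − 6·60 = -234
  E = 179 − 2·111 + 2·60 + 2·(-234) = -391
ΔE = -391 − (-271) = -120; ΔD = -234 − (-162) = -72
Score = (-3)·(-120) + 1·(-72) = 288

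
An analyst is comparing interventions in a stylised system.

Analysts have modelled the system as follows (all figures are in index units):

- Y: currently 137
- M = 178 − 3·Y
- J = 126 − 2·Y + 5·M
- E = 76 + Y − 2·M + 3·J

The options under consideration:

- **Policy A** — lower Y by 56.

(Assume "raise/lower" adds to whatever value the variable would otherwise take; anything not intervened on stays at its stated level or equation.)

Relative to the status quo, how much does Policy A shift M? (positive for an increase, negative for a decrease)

168

Baseline:
  Y = 137
  M = 178 − 3·137 = -233
Policy A (Y − 56):
  Y = 137 − 56 = 81
  M = 178 − 3·81 = -65
Change in M: -65 − (-233) = 168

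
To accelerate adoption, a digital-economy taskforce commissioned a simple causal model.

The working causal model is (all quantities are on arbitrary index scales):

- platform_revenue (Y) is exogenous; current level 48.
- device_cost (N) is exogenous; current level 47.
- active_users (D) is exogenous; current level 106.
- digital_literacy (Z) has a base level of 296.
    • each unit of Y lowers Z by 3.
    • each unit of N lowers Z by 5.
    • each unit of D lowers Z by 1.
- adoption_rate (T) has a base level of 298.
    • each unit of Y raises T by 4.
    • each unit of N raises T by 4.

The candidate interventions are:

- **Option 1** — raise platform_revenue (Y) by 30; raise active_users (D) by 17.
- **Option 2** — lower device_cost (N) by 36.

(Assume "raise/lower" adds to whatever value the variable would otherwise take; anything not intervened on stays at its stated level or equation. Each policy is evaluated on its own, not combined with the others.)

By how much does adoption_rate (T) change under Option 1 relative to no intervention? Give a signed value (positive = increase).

Baseline:
  Y = 48
  N = 47
  T = 298 + 4·48 + 4·47 = 678
Option 1 (Y + 30, D + 17):
  Y = 48 + 30 = 78
  N = 47
  T = 298 + 4·78 + 4·47 = 798
Change in T: 798 − 678 = 120

120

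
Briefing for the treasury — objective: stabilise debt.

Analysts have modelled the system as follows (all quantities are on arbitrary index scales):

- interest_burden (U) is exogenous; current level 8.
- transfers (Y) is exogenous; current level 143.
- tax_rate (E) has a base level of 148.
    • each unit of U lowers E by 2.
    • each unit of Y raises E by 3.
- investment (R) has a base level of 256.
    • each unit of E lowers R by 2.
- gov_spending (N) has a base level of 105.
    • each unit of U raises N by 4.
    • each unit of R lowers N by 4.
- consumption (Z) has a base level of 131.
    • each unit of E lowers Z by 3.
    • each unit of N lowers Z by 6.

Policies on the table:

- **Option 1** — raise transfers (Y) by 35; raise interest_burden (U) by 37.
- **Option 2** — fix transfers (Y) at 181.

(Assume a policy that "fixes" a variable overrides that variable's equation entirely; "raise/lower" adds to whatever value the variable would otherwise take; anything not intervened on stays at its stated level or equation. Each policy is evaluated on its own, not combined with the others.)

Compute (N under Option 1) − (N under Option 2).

-516

Option 1 (Y + 35, U + 37):
  U = 8 + 37 = 45
  Y = 143 + 35 = 178
  E = 148 − 2·45 + 3·178 = 592
  R = 256 − 2·592 = -928
  N = 105 + 4·45 − 4·(-928) = 3997
Option 2 (Y := 181):
  U = 8
  Y = 181
  E = 148 − 2·8 + 3·181 = 675
  R = 256 − 2·675 = -1094
  N = 105 + 4·8 − 4·(-1094) = 4513
N: 3997 − 4513 = -516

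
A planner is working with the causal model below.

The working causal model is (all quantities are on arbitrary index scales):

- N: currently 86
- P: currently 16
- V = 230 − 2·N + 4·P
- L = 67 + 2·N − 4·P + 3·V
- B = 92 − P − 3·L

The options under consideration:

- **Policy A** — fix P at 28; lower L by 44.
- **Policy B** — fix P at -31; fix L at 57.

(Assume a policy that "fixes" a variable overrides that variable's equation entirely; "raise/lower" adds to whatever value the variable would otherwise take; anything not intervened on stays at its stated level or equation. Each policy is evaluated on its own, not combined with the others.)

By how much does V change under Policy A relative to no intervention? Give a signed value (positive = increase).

48

Baseline:
  N = 86
  P = 16
  V = 230 − 2·86 + 4·16 = 122
Policy A (P := 28, L − 44):
  N = 86
  P = 28
  V = 230 − 2·86 + 4·28 = 170
Change in V: 170 − 122 = 48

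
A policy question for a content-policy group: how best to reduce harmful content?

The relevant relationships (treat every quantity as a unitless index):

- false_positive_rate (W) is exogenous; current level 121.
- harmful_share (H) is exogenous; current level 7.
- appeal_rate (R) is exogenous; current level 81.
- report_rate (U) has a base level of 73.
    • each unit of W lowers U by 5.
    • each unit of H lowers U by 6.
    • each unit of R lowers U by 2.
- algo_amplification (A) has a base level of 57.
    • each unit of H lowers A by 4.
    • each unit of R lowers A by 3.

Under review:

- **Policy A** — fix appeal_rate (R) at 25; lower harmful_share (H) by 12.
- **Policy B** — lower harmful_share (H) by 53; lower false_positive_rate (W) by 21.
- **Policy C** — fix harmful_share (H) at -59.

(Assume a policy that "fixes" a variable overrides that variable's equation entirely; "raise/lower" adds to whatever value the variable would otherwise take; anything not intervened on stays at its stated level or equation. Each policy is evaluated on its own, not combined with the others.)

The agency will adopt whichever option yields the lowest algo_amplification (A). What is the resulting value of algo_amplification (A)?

-2

Policy A (R := 25, H − 12):
  H = 7 − 12 = -5
  R = 25
  A = 57 − 4·(-5) − 3·25 = 2
Policy B (H − 53, W − 21):
  H = 7 − 53 = -46
  R = 81
  A = 57 − 4·(-46) − 3·81 = -2
Policy C (H := -59):
  H = -59
  R = 81
  A = 57 − 4·(-59) − 3·81 = 50
Comparing — Policy A: A=2, Policy B: A=-2, Policy C: A=50. Lowest is -2 (Policy B).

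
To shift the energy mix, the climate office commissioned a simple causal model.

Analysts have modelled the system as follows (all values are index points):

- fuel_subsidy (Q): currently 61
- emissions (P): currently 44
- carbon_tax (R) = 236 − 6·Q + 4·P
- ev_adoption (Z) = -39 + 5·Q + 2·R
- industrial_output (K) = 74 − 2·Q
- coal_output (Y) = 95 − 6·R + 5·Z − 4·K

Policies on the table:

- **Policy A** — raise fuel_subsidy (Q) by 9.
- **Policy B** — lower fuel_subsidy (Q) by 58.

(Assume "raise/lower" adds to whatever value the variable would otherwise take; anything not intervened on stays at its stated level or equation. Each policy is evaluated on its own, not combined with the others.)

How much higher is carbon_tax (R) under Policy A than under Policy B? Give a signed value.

-402

Policy A (Q + 9):
  Q = 61 + 9 = 70
  P = 44
  R = 236 − 6·70 + 4·44 = -8
Policy B (Q − 58):
  Q = 61 − 58 = 3
  P = 44
  R = 236 − 6·3 + 4·44 = 394
R: -8 − 394 = -402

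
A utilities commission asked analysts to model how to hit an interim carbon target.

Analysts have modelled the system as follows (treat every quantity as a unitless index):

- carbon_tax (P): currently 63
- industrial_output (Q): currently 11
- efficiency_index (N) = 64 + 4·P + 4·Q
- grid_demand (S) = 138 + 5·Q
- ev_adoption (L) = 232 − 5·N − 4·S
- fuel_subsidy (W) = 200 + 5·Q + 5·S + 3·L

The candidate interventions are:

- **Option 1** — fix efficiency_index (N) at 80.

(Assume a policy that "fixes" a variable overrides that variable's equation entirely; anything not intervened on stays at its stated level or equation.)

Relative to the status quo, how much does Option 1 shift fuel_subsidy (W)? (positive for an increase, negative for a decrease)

4200

Baseline:
  P = 63
  Q = 11
  N = 64 + 4·63 + 4·11 = 360
  S = 138 + 5·11 = 193
  L = 232 − 5·360 − 4·193 = -2340
  W = 200 + 5·11 + 5·193 + 3·(-2340) = -5800
Option 1 (N := 80):
  P = 63
  Q = 11
  N = 80
  S = 138 + 5·11 = 193
  L = 232 − 5·80 − 4·193 = -940
  W = 200 + 5·11 + 5·193 + 3·(-940) = -1600
Change in W: -1600 − (-5800) = 4200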